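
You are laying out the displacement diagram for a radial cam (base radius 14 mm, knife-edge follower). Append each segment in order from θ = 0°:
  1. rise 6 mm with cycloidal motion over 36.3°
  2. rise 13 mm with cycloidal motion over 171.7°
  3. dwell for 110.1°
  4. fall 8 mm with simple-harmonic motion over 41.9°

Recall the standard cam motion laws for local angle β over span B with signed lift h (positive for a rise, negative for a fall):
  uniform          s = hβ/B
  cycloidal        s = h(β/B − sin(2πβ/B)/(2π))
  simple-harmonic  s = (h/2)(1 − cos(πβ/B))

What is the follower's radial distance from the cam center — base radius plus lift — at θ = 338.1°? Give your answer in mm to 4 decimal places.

seg 1 [0°–36.3°] cycloidal, h=6: full span → s += 6 → s = 6.0000
seg 2 [36.3°–208°] cycloidal, h=13: full span → s += 13 → s = 19.0000
seg 3 [208°–318.1°] dwell: s stays 19.0000
seg 4 [318.1°–360°] simple-harmonic, h=-8: θ=338.1° here. β=20, B=41.9. -8/2·(1 − cos(π·0.4773)) = -3.7153 → s = 15.2847
radial distance = base radius + s = 14 + 15.2847 = 29.2847

29.2847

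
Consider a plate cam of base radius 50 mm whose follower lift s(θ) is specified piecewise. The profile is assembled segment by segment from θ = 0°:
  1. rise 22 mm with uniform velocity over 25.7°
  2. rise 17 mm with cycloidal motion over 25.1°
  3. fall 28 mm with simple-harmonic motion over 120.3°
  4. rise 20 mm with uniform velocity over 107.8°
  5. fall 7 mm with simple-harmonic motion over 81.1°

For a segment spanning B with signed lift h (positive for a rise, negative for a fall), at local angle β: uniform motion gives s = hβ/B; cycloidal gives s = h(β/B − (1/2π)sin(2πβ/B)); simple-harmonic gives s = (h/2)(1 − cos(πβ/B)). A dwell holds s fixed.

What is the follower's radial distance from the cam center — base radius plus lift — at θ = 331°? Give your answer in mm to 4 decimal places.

seg 1 [0°–25.7°] uniform, h=22: full span → s += 22 → s = 22.0000
seg 2 [25.7°–50.8°] cycloidal, h=17: full span → s += 17 → s = 39.0000
seg 3 [50.8°–171.1°] simple-harmonic, h=-28: full span → s += -28 → s = 11.0000
seg 4 [171.1°–278.9°] uniform, h=20: full span → s += 20 → s = 31.0000
seg 5 [278.9°–360°] simple-harmonic, h=-7: θ=331° here. β=52.1, B=81.1. -7/2·(1 − cos(π·0.6424)) = -5.0142 → s = 25.9858
radial distance = base radius + s = 50 + 25.9858 = 75.9858

75.9858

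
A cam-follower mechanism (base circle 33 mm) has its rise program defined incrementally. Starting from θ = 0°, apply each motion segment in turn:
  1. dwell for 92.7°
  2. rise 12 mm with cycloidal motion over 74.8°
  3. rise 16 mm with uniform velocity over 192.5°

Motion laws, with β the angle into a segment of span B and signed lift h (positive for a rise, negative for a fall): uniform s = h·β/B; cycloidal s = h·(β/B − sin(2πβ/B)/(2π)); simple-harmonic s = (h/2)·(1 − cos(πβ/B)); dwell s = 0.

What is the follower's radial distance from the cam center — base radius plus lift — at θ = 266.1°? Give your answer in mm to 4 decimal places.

seg 1 [0°–92.7°] dwell: s stays 0.0000
seg 2 [92.7°–167.5°] cycloidal, h=12: full span → s += 12 → s = 12.0000
seg 3 [167.5°–360°] uniform, h=16: θ=266.1° here. β=98.6, B=192.5. 16·98.6/192.5 = 8.1953 → s = 20.1953
radial distance = base radius + s = 33 + 20.1953 = 53.1953

53.1953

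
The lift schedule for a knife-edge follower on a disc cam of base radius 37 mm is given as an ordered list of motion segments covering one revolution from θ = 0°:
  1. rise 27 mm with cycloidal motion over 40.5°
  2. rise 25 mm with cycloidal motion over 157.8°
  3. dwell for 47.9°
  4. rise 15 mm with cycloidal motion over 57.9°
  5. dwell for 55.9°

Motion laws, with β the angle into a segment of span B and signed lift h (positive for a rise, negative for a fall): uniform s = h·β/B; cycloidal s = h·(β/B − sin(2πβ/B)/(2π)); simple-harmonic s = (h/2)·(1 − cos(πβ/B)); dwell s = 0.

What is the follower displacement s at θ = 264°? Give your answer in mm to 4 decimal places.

seg 1 [0°–40.5°] cycloidal, h=27: full span → s += 27 → s = 27.0000
seg 2 [40.5°–198.3°] cycloidal, h=25: full span → s += 25 → s = 52.0000
seg 3 [198.3°–246.2°] dwell: s stays 52.0000
seg 4 [246.2°–304.1°] cycloidal, h=15: θ=264° here. β=17.8, B=57.9. 15·(0.3074 − sin(2π·0.3074)/(2π)) = 2.3778 → s = 54.3778

54.3778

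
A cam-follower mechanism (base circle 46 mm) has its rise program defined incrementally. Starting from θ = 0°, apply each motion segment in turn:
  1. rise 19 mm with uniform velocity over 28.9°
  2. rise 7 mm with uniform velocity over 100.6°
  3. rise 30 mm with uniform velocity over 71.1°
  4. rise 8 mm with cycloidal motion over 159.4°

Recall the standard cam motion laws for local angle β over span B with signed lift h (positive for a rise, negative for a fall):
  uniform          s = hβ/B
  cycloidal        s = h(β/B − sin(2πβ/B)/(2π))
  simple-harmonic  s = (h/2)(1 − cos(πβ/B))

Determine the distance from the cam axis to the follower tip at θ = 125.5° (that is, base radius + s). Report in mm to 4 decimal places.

seg 1 [0°–28.9°] uniform, h=19: full span → s += 19 → s = 19.0000
seg 2 [28.9°–129.5°] uniform, h=7: θ=125.5° here. β=96.6, B=100.6. 7·96.6/100.6 = 6.7217 → s = 25.7217
radial distance = base radius + s = 46 + 25.7217 = 71.7217

71.7217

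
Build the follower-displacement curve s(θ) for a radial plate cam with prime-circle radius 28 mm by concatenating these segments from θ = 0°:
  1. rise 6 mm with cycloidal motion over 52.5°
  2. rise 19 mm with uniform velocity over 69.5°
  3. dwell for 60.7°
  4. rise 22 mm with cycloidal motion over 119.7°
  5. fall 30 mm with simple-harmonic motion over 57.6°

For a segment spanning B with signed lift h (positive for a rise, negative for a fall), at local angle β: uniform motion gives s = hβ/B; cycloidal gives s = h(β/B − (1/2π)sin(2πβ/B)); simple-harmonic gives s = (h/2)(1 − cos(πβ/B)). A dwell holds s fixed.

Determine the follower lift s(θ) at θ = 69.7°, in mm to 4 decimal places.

seg 1 [0°–52.5°] cycloidal, h=6: full span → s += 6 → s = 6.0000
seg 2 [52.5°–122°] uniform, h=19: θ=69.7° here. β=17.2, B=69.5. 19·17.2/69.5 = 4.7022 → s = 10.7022

10.7022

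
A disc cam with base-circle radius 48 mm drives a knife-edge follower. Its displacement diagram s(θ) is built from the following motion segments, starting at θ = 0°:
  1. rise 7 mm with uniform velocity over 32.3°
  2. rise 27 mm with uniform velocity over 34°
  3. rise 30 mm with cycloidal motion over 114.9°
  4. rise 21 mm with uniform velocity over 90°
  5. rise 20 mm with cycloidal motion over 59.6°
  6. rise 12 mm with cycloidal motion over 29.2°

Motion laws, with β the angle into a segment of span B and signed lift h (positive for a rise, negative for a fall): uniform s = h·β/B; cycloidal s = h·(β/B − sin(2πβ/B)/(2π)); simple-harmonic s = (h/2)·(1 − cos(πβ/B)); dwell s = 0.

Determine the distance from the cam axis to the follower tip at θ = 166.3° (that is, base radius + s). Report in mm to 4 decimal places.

seg 1 [0°–32.3°] uniform, h=7: full span → s += 7 → s = 7.0000
seg 2 [32.3°–66.3°] uniform, h=27: full span → s += 27 → s = 34.0000
seg 3 [66.3°–181.2°] cycloidal, h=30: θ=166.3° here. β=100, B=114.9. 30·(0.8703 − sin(2π·0.8703)/(2π)) = 29.5836 → s = 63.5836
radial distance = base radius + s = 48 + 63.5836 = 111.5836

111.5836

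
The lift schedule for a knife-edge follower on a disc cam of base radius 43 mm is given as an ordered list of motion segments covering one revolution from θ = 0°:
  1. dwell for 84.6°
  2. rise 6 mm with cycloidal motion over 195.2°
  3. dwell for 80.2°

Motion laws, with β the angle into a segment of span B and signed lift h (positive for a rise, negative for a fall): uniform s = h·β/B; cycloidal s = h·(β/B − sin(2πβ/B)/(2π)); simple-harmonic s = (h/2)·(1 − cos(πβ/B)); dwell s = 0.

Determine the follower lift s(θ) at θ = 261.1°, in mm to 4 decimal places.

seg 1 [0°–84.6°] dwell: s stays 0.0000
seg 2 [84.6°–279.8°] cycloidal, h=6: θ=261.1° here. β=176.5, B=195.2. 6·(0.9042 − sin(2π·0.9042)/(2π)) = 5.9659 → s = 5.9659

5.9659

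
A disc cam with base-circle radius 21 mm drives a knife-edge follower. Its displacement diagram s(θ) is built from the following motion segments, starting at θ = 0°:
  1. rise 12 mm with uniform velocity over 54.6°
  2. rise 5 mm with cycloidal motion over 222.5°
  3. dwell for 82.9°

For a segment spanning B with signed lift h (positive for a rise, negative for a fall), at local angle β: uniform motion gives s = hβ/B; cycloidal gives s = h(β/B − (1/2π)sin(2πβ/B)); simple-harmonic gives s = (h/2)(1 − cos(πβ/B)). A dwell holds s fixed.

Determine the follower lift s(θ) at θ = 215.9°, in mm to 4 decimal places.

seg 1 [0°–54.6°] uniform, h=12: full span → s += 12 → s = 12.0000
seg 2 [54.6°–277.1°] cycloidal, h=5: θ=215.9° here. β=161.3, B=222.5. 5·(0.7249 − sin(2π·0.7249)/(2π)) = 4.4107 → s = 16.4107

16.4107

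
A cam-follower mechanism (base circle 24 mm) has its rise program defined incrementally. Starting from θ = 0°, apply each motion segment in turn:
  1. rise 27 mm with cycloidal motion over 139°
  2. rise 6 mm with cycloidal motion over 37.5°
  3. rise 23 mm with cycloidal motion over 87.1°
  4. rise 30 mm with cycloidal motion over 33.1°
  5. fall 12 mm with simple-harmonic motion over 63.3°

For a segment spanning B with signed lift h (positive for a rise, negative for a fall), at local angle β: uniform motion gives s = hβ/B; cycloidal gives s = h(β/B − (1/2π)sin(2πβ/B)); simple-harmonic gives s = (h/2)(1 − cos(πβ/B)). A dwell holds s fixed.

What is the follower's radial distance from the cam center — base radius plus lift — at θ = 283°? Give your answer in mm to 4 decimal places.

seg 1 [0°–139°] cycloidal, h=27: full span → s += 27 → s = 27.0000
seg 2 [139°–176.5°] cycloidal, h=6: full span → s += 6 → s = 33.0000
seg 3 [176.5°–263.6°] cycloidal, h=23: full span → s += 23 → s = 56.0000
seg 4 [263.6°–296.7°] cycloidal, h=30: θ=283° here. β=19.4, B=33.1. 30·(0.5861 − sin(2π·0.5861)/(2π)) = 20.0420 → s = 76.0420
radial distance = base radius + s = 24 + 76.0420 = 100.0420

100.0420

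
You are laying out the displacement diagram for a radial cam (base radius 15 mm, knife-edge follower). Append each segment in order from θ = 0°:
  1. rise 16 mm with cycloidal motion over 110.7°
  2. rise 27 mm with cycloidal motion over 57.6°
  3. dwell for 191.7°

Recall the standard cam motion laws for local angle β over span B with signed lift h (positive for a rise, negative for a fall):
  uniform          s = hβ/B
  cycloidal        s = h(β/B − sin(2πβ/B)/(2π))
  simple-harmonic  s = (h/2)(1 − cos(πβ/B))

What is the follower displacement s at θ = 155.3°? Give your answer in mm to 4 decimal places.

seg 1 [0°–110.7°] cycloidal, h=16: full span → s += 16 → s = 16.0000
seg 2 [110.7°–168.3°] cycloidal, h=27: θ=155.3° here. β=44.6, B=57.6. 27·(0.7743 − sin(2π·0.7743)/(2π)) = 25.1534 → s = 41.1534

41.1534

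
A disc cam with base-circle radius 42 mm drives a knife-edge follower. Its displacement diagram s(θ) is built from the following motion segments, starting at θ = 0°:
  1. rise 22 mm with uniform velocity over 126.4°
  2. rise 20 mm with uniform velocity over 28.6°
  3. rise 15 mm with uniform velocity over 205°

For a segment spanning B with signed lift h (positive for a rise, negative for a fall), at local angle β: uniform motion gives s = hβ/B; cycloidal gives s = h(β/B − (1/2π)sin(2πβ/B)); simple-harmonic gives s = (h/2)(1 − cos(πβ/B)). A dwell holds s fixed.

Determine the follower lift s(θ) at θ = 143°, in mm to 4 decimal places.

seg 1 [0°–126.4°] uniform, h=22: full span → s += 22 → s = 22.0000
seg 2 [126.4°–155°] uniform, h=20: θ=143° here. β=16.6, B=28.6. 20·16.6/28.6 = 11.6084 → s = 33.6084

33.6084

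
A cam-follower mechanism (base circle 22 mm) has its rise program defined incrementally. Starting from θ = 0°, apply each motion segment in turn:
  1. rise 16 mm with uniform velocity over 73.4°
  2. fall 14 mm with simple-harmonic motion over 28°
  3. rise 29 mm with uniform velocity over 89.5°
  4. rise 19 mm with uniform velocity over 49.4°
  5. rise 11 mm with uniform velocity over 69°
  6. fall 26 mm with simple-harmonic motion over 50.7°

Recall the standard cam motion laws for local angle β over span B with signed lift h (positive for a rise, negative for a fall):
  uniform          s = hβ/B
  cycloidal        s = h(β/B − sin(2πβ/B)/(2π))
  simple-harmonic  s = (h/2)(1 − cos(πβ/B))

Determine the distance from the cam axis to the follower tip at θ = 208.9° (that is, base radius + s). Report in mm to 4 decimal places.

seg 1 [0°–73.4°] uniform, h=16: full span → s += 16 → s = 16.0000
seg 2 [73.4°–101.4°] simple-harmonic, h=-14: full span → s += -14 → s = 2.0000
seg 3 [101.4°–190.9°] uniform, h=29: full span → s += 29 → s = 31.0000
seg 4 [190.9°–240.3°] uniform, h=19: θ=208.9° here. β=18, B=49.4. 19·18/49.4 = 6.9231 → s = 37.9231
radial distance = base radius + s = 22 + 37.9231 = 59.9231

59.9231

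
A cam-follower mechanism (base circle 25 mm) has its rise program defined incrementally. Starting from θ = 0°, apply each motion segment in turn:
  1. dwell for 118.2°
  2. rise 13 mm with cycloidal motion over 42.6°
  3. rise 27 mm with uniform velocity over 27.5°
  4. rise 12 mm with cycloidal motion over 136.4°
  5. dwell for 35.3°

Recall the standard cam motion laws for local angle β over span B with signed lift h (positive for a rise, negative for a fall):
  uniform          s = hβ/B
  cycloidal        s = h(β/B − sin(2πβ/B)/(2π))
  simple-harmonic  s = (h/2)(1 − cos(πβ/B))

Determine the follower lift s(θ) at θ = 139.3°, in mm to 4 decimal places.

seg 1 [0°–118.2°] dwell: s stays 0.0000
seg 2 [118.2°–160.8°] cycloidal, h=13: θ=139.3° here. β=21.1, B=42.6. 13·(0.4953 − sin(2π·0.4953)/(2π)) = 6.3779 → s = 6.3779

6.3779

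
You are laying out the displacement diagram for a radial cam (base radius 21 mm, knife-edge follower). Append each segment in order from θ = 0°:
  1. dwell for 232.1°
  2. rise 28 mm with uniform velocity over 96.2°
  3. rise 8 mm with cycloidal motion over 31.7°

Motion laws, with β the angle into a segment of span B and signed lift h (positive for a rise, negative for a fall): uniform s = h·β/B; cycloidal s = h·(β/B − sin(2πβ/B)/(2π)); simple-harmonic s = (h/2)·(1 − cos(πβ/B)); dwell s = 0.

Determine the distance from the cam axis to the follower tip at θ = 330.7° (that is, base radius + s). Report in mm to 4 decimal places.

seg 1 [0°–232.1°] dwell: s stays 0.0000
seg 2 [232.1°–328.3°] uniform, h=28: full span → s += 28 → s = 28.0000
seg 3 [328.3°–360°] cycloidal, h=8: θ=330.7° here. β=2.4, B=31.7. 8·(0.0757 − sin(2π·0.0757)/(2π)) = 0.0226 → s = 28.0226
radial distance = base radius + s = 21 + 28.0226 = 49.0226

49.0226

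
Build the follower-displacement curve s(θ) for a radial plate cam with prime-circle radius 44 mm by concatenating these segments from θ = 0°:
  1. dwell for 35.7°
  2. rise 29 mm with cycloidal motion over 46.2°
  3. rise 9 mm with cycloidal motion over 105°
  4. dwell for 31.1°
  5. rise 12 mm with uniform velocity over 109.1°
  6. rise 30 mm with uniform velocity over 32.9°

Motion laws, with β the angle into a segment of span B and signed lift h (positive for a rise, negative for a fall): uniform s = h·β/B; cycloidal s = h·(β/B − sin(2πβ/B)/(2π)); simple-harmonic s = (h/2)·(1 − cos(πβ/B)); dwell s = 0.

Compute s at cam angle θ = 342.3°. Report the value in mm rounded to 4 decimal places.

seg 1 [0°–35.7°] dwell: s stays 0.0000
seg 2 [35.7°–81.9°] cycloidal, h=29: full span → s += 29 → s = 29.0000
seg 3 [81.9°–186.9°] cycloidal, h=9: full span → s += 9 → s = 38.0000
seg 4 [186.9°–218°] dwell: s stays 38.0000
seg 5 [218°–327.1°] uniform, h=12: full span → s += 12 → s = 50.0000
seg 6 [327.1°–360°] uniform, h=30: θ=342.3° here. β=15.2, B=32.9. 30·15.2/32.9 = 13.8602 → s = 63.8602

63.8602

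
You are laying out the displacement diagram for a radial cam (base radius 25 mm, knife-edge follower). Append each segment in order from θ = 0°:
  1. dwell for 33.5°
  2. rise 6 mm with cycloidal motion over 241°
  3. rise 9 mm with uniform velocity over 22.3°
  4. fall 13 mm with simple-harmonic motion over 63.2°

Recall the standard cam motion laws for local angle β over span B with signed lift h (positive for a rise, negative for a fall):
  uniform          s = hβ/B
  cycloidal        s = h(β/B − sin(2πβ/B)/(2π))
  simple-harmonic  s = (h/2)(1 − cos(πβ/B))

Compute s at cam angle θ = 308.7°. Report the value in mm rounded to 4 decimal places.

seg 1 [0°–33.5°] dwell: s stays 0.0000
seg 2 [33.5°–274.5°] cycloidal, h=6: full span → s += 6 → s = 6.0000
seg 3 [274.5°–296.8°] uniform, h=9: full span → s += 9 → s = 15.0000
seg 4 [296.8°–360°] simple-harmonic, h=-13: θ=308.7° here. β=11.9, B=63.2. -13/2·(1 − cos(π·0.1883)) = -1.1044 → s = 13.8956

13.8956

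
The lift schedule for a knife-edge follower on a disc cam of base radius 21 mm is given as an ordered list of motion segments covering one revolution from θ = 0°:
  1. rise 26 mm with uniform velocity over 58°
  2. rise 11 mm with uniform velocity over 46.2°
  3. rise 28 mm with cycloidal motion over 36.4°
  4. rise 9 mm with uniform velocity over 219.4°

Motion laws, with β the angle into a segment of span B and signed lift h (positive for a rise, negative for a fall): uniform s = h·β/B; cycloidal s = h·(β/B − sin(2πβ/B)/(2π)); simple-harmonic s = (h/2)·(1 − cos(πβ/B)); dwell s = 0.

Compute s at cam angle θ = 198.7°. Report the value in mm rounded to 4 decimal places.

seg 1 [0°–58°] uniform, h=26: full span → s += 26 → s = 26.0000
seg 2 [58°–104.2°] uniform, h=11: full span → s += 11 → s = 37.0000
seg 3 [104.2°–140.6°] cycloidal, h=28: full span → s += 28 → s = 65.0000
seg 4 [140.6°–360°] uniform, h=9: θ=198.7° here. β=58.1, B=219.4. 9·58.1/219.4 = 2.3833 → s = 67.3833

67.3833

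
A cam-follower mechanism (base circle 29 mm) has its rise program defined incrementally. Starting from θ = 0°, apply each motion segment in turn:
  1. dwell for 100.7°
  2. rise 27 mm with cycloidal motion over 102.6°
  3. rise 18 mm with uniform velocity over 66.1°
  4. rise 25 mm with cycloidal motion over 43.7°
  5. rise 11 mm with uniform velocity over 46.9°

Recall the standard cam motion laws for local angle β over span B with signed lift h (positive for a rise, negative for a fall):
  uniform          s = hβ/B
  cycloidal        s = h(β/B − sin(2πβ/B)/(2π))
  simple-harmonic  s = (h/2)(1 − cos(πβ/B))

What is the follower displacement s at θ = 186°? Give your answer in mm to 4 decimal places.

seg 1 [0°–100.7°] dwell: s stays 0.0000
seg 2 [100.7°–203.3°] cycloidal, h=27: θ=186° here. β=85.3, B=102.6. 27·(0.8314 − sin(2π·0.8314)/(2π)) = 26.1949 → s = 26.1949

26.1949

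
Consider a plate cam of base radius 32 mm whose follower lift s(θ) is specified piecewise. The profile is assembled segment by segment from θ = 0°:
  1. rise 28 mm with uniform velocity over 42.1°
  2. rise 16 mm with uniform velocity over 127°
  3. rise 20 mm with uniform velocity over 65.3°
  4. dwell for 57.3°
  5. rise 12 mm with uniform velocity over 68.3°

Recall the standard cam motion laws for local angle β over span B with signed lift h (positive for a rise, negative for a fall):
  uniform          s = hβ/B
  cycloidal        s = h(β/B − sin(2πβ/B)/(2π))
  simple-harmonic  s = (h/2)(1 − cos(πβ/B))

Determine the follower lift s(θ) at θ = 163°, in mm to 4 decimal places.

seg 1 [0°–42.1°] uniform, h=28: full span → s += 28 → s = 28.0000
seg 2 [42.1°–169.1°] uniform, h=16: θ=163° here. β=120.9, B=127. 16·120.9/127 = 15.2315 → s = 43.2315

43.2315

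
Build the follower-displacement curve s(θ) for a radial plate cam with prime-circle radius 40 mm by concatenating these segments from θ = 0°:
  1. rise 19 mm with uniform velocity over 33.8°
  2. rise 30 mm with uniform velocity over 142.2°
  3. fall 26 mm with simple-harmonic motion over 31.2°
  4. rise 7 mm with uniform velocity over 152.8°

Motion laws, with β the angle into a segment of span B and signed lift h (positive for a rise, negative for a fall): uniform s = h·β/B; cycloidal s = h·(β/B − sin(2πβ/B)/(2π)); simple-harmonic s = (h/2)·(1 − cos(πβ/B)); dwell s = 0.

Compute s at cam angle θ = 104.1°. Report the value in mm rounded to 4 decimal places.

seg 1 [0°–33.8°] uniform, h=19: full span → s += 19 → s = 19.0000
seg 2 [33.8°–176°] uniform, h=30: θ=104.1° here. β=70.3, B=142.2. 30·70.3/142.2 = 14.8312 → s = 33.8312

33.8312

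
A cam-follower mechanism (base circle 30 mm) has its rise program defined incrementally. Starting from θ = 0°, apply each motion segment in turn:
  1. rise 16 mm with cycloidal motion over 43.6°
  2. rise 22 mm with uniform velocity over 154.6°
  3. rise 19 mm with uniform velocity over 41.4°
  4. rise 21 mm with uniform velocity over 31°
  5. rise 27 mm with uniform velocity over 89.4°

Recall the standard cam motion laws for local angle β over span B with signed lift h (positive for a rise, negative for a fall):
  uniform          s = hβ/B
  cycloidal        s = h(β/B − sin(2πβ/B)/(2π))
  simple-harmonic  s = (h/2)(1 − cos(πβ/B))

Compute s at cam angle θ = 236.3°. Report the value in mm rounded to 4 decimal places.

seg 1 [0°–43.6°] cycloidal, h=16: full span → s += 16 → s = 16.0000
seg 2 [43.6°–198.2°] uniform, h=22: full span → s += 22 → s = 38.0000
seg 3 [198.2°–239.6°] uniform, h=19: θ=236.3° here. β=38.1, B=41.4. 19·38.1/41.4 = 17.4855 → s = 55.4855

55.4855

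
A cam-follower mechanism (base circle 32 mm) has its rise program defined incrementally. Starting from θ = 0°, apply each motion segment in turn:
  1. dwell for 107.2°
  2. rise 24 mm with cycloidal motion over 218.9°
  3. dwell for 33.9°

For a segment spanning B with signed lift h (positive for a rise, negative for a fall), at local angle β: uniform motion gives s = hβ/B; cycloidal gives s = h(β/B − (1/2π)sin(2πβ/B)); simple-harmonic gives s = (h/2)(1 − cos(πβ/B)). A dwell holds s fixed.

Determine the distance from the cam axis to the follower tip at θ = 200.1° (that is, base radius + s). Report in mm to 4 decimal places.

seg 1 [0°–107.2°] dwell: s stays 0.0000
seg 2 [107.2°–326.1°] cycloidal, h=24: θ=200.1° here. β=92.9, B=218.9. 24·(0.4244 − sin(2π·0.4244)/(2π)) = 8.4384 → s = 8.4384
radial distance = base radius + s = 32 + 8.4384 = 40.4384

40.4384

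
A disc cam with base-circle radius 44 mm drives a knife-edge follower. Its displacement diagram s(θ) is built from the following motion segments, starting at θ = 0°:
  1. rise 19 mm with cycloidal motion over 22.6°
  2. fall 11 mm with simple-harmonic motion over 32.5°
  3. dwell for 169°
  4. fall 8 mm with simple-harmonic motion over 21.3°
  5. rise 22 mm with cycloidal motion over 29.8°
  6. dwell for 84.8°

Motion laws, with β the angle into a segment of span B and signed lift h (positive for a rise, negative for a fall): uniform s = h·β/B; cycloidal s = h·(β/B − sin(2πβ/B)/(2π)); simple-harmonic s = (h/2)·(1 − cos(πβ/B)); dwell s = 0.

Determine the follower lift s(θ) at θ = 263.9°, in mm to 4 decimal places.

seg 1 [0°–22.6°] cycloidal, h=19: full span → s += 19 → s = 19.0000
seg 2 [22.6°–55.1°] simple-harmonic, h=-11: full span → s += -11 → s = 8.0000
seg 3 [55.1°–224.1°] dwell: s stays 8.0000
seg 4 [224.1°–245.4°] simple-harmonic, h=-8: full span → s += -8 → s = 0.0000
seg 5 [245.4°–275.2°] cycloidal, h=22: θ=263.9° here. β=18.5, B=29.8. 22·(0.6208 − sin(2π·0.6208)/(2π)) = 16.0675 → s = 16.0675

16.0675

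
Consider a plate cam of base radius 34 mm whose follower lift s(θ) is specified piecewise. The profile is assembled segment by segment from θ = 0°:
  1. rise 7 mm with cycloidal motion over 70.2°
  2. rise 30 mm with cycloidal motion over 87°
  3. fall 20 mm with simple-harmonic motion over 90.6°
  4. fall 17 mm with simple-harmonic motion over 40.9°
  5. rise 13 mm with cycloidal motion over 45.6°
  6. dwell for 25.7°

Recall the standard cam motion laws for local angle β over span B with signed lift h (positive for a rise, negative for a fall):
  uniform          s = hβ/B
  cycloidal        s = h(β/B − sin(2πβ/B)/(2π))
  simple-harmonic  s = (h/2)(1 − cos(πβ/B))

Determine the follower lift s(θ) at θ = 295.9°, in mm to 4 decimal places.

seg 1 [0°–70.2°] cycloidal, h=7: full span → s += 7 → s = 7.0000
seg 2 [70.2°–157.2°] cycloidal, h=30: full span → s += 30 → s = 37.0000
seg 3 [157.2°–247.8°] simple-harmonic, h=-20: full span → s += -20 → s = 17.0000
seg 4 [247.8°–288.7°] simple-harmonic, h=-17: full span → s += -17 → s = 0.0000
seg 5 [288.7°–334.3°] cycloidal, h=13: θ=295.9° here. β=7.2, B=45.6. 13·(0.1579 − sin(2π·0.1579)/(2π)) = 0.3205 → s = 0.3205

0.3205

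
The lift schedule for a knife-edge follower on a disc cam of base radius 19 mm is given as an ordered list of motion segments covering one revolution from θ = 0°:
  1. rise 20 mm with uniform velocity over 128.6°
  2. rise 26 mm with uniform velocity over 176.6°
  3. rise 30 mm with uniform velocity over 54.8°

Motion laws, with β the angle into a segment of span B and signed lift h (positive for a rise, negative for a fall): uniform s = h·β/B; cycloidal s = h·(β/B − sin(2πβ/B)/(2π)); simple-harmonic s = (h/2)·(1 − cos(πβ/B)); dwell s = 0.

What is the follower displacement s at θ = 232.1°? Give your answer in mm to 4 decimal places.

seg 1 [0°–128.6°] uniform, h=20: full span → s += 20 → s = 20.0000
seg 2 [128.6°–305.2°] uniform, h=26: θ=232.1° here. β=103.5, B=176.6. 26·103.5/176.6 = 15.2378 → s = 35.2378

35.2378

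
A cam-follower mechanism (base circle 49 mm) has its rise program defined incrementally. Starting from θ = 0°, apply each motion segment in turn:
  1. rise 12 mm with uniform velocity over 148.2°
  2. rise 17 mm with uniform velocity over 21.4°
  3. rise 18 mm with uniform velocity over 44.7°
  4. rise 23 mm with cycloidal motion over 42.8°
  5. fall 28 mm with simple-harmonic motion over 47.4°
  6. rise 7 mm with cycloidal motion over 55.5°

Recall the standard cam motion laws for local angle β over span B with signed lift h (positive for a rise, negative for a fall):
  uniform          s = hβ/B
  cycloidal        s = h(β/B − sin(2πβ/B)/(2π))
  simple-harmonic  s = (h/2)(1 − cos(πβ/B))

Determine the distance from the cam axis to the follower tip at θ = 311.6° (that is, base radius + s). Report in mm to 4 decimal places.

seg 1 [0°–148.2°] uniform, h=12: full span → s += 12 → s = 12.0000
seg 2 [148.2°–169.6°] uniform, h=17: full span → s += 17 → s = 29.0000
seg 3 [169.6°–214.3°] uniform, h=18: full span → s += 18 → s = 47.0000
seg 4 [214.3°–257.1°] cycloidal, h=23: full span → s += 23 → s = 70.0000
seg 5 [257.1°–304.5°] simple-harmonic, h=-28: full span → s += -28 → s = 42.0000
seg 6 [304.5°–360°] cycloidal, h=7: θ=311.6° here. β=7.1, B=55.5. 7·(0.1279 − sin(2π·0.1279)/(2π)) = 0.0934 → s = 42.0934
radial distance = base radius + s = 49 + 42.0934 = 91.0934

91.0934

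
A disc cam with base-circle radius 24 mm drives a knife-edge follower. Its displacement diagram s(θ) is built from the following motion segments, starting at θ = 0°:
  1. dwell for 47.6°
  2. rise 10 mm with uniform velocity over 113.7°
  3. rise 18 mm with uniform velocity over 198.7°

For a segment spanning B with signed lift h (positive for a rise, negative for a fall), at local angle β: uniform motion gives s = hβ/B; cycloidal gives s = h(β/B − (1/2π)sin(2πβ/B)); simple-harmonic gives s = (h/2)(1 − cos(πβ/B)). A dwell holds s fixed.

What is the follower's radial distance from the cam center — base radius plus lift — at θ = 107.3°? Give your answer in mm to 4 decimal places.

seg 1 [0°–47.6°] dwell: s stays 0.0000
seg 2 [47.6°–161.3°] uniform, h=10: θ=107.3° here. β=59.7, B=113.7. 10·59.7/113.7 = 5.2507 → s = 5.2507
radial distance = base radius + s = 24 + 5.2507 = 29.2507

29.2507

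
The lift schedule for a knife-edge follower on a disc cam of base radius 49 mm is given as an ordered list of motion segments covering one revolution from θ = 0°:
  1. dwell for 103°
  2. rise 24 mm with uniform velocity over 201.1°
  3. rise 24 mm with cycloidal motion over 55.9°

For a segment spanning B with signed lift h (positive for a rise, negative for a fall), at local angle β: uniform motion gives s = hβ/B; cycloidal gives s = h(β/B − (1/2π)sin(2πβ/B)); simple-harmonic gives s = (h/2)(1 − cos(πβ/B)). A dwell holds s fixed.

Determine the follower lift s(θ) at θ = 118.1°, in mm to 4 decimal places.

seg 1 [0°–103°] dwell: s stays 0.0000
seg 2 [103°–304.1°] uniform, h=24: θ=118.1° here. β=15.1, B=201.1. 24·15.1/201.1 = 1.8021 → s = 1.8021

1.8021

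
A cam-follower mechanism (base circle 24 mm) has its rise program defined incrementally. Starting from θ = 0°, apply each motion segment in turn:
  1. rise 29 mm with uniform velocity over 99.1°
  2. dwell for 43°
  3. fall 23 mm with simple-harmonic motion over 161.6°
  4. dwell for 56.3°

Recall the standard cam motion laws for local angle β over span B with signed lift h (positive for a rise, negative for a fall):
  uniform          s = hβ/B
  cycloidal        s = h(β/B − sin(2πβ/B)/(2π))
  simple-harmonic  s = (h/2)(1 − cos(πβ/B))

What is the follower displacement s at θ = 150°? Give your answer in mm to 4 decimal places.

seg 1 [0°–99.1°] uniform, h=29: full span → s += 29 → s = 29.0000
seg 2 [99.1°–142.1°] dwell: s stays 29.0000
seg 3 [142.1°–303.7°] simple-harmonic, h=-23: θ=150° here. β=7.9, B=161.6. -23/2·(1 − cos(π·0.0489)) = -0.1354 → s = 28.8646

28.8646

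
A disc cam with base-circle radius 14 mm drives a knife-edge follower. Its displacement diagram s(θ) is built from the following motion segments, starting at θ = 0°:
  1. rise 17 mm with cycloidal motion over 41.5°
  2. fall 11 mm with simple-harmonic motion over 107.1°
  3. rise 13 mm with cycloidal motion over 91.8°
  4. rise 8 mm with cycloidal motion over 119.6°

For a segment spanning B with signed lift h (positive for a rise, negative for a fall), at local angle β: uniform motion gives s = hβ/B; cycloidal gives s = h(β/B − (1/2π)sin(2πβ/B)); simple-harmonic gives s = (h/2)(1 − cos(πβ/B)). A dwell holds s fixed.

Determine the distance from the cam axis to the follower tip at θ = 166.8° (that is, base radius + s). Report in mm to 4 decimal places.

seg 1 [0°–41.5°] cycloidal, h=17: full span → s += 17 → s = 17.0000
seg 2 [41.5°–148.6°] simple-harmonic, h=-11: full span → s += -11 → s = 6.0000
seg 3 [148.6°–240.4°] cycloidal, h=13: θ=166.8° here. β=18.2, B=91.8. 13·(0.1983 − sin(2π·0.1983)/(2π)) = 0.6167 → s = 6.6167
radial distance = base radius + s = 14 + 6.6167 = 20.6167

20.6167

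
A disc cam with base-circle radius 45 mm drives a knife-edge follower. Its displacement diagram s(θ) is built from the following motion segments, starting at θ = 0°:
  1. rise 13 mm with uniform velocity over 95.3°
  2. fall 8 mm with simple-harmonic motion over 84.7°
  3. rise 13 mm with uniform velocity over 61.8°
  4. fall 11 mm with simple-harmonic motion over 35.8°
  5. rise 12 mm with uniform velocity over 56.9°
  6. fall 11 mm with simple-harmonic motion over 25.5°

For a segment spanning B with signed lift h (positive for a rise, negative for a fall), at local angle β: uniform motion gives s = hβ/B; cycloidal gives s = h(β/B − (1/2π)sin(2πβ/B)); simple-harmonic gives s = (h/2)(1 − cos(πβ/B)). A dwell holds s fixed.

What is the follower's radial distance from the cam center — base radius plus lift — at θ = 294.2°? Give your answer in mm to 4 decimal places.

seg 1 [0°–95.3°] uniform, h=13: full span → s += 13 → s = 13.0000
seg 2 [95.3°–180°] simple-harmonic, h=-8: full span → s += -8 → s = 5.0000
seg 3 [180°–241.8°] uniform, h=13: full span → s += 13 → s = 18.0000
seg 4 [241.8°–277.6°] simple-harmonic, h=-11: full span → s += -11 → s = 7.0000
seg 5 [277.6°–334.5°] uniform, h=12: θ=294.2° here. β=16.6, B=56.9. 12·16.6/56.9 = 3.5009 → s = 10.5009
radial distance = base radius + s = 45 + 10.5009 = 55.5009

55.5009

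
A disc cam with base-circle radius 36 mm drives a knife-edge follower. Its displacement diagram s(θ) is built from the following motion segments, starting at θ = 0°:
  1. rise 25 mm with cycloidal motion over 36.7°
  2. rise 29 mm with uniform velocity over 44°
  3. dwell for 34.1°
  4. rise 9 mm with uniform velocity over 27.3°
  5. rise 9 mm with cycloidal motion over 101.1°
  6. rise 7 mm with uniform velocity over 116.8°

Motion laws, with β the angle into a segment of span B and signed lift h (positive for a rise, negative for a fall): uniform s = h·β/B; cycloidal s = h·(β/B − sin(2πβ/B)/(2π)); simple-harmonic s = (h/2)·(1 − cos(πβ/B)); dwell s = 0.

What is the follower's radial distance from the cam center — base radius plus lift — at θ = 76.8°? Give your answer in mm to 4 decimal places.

seg 1 [0°–36.7°] cycloidal, h=25: full span → s += 25 → s = 25.0000
seg 2 [36.7°–80.7°] uniform, h=29: θ=76.8° here. β=40.1, B=44. 29·40.1/44 = 26.4295 → s = 51.4295
radial distance = base radius + s = 36 + 51.4295 = 87.4295

87.4295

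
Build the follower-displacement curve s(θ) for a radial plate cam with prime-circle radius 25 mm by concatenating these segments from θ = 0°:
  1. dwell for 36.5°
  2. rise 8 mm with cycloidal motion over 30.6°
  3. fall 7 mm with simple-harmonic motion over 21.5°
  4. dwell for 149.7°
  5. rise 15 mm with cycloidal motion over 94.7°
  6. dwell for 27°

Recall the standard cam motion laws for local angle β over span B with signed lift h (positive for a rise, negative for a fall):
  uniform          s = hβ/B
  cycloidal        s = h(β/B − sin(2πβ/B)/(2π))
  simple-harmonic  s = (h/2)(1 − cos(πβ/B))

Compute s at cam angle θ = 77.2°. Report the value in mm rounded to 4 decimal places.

seg 1 [0°–36.5°] dwell: s stays 0.0000
seg 2 [36.5°–67.1°] cycloidal, h=8: full span → s += 8 → s = 8.0000
seg 3 [67.1°–88.6°] simple-harmonic, h=-7: θ=77.2° here. β=10.1, B=21.5. -7/2·(1 − cos(π·0.4698)) = -3.1681 → s = 4.8319

4.8319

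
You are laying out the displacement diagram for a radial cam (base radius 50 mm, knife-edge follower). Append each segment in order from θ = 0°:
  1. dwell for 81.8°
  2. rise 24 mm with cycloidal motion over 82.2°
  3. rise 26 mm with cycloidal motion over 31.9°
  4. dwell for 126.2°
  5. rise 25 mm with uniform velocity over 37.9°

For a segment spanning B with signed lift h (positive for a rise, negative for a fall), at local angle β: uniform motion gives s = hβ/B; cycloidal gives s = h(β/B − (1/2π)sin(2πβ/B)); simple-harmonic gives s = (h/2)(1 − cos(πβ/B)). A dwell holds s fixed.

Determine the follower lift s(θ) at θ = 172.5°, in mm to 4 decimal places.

seg 1 [0°–81.8°] dwell: s stays 0.0000
seg 2 [81.8°–164°] cycloidal, h=24: full span → s += 24 → s = 24.0000
seg 3 [164°–195.9°] cycloidal, h=26: θ=172.5° here. β=8.5, B=31.9. 26·(0.2665 − sin(2π·0.2665)/(2π)) = 2.8120 → s = 26.8120

26.8120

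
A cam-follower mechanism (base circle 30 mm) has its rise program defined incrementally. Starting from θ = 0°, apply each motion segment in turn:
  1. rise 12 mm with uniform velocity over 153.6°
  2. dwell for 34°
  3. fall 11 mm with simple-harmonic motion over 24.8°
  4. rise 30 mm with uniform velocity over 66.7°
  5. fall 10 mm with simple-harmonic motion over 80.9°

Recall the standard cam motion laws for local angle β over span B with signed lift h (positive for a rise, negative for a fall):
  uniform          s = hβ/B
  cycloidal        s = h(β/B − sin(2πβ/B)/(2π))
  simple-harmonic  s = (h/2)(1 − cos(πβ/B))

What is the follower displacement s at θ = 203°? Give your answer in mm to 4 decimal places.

seg 1 [0°–153.6°] uniform, h=12: full span → s += 12 → s = 12.0000
seg 2 [153.6°–187.6°] dwell: s stays 12.0000
seg 3 [187.6°–212.4°] simple-harmonic, h=-11: θ=203° here. β=15.4, B=24.8. -11/2·(1 − cos(π·0.6210)) = -7.5402 → s = 4.4598

4.4598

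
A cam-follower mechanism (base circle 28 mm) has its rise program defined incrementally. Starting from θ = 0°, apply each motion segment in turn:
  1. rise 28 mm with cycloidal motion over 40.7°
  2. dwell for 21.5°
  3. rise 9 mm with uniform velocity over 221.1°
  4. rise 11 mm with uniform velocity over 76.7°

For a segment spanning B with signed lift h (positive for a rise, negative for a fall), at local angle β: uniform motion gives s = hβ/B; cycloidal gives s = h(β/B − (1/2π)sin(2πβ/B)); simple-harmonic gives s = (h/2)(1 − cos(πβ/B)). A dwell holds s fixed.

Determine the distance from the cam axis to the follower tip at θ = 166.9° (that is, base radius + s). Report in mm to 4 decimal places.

seg 1 [0°–40.7°] cycloidal, h=28: full span → s += 28 → s = 28.0000
seg 2 [40.7°–62.2°] dwell: s stays 28.0000
seg 3 [62.2°–283.3°] uniform, h=9: θ=166.9° here. β=104.7, B=221.1. 9·104.7/221.1 = 4.2619 → s = 32.2619
radial distance = base radius + s = 28 + 32.2619 = 60.2619

60.2619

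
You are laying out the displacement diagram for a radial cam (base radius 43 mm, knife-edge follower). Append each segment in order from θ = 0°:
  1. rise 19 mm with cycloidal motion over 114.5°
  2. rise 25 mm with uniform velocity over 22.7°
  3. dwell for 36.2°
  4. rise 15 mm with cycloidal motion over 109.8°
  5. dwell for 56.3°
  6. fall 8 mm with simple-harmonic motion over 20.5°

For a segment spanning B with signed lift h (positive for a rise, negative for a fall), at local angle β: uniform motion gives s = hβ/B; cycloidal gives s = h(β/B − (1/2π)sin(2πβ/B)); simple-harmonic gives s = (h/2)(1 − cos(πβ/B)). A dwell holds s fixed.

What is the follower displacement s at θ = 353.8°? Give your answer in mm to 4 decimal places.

seg 1 [0°–114.5°] cycloidal, h=19: full span → s += 19 → s = 19.0000
seg 2 [114.5°–137.2°] uniform, h=25: full span → s += 25 → s = 44.0000
seg 3 [137.2°–173.4°] dwell: s stays 44.0000
seg 4 [173.4°–283.2°] cycloidal, h=15: full span → s += 15 → s = 59.0000
seg 5 [283.2°–339.5°] dwell: s stays 59.0000
seg 6 [339.5°–360°] simple-harmonic, h=-8: θ=353.8° here. β=14.3, B=20.5. -8/2·(1 − cos(π·0.6976)) = -6.3263 → s = 52.6737

52.6737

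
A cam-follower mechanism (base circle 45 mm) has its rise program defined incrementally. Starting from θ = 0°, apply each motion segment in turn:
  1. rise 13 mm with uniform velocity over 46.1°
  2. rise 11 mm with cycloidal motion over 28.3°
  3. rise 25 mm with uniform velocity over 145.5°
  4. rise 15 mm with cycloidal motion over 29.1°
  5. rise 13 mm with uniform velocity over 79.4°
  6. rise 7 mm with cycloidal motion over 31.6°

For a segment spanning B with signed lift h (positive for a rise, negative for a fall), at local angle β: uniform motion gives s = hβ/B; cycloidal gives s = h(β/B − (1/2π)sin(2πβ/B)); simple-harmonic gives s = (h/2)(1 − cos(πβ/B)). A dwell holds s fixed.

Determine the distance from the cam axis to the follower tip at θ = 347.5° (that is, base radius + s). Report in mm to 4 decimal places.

seg 1 [0°–46.1°] uniform, h=13: full span → s += 13 → s = 13.0000
seg 2 [46.1°–74.4°] cycloidal, h=11: full span → s += 11 → s = 24.0000
seg 3 [74.4°–219.9°] uniform, h=25: full span → s += 25 → s = 49.0000
seg 4 [219.9°–249°] cycloidal, h=15: full span → s += 15 → s = 64.0000
seg 5 [249°–328.4°] uniform, h=13: full span → s += 13 → s = 77.0000
seg 6 [328.4°–360°] cycloidal, h=7: θ=347.5° here. β=19.1, B=31.6. 7·(0.6044 − sin(2π·0.6044)/(2π)) = 4.9107 → s = 81.9107
radial distance = base radius + s = 45 + 81.9107 = 126.9107

126.9107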